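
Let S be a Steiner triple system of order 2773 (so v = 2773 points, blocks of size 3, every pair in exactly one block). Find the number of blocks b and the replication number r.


An STS(v) is a 2-(v, 3, 1) BIBD: block size k = 3, λ = 1.
Replication: r(k − 1) = λ(v − 1) ⇒ r·2 = 2773 − 1 = 2772 ⇒ r = 1386.
Block count: bk = vr ⇒ b·3 = 2773·1386 = 3843378 ⇒ b = 1281126.

r = 1386, b = 1281126.


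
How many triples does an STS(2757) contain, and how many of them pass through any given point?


An STS(v) is a 2-(v, 3, 1) BIBD: block size k = 3, λ = 1.
Replication: r(k − 1) = λ(v − 1) ⇒ r·2 = 2757 − 1 = 2756 ⇒ r = 1378.
Block count: bk = vr ⇒ b·3 = 2757·1378 = 3799146 ⇒ b = 1266382.

r = 1378, b = 1266382.


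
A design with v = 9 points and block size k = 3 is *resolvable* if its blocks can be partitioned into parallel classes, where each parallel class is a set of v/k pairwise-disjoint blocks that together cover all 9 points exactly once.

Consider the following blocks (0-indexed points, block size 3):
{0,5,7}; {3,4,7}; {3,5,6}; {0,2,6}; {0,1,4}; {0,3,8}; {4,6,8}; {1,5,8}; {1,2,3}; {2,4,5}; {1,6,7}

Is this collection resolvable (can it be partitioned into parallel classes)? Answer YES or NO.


v = 9, block size k = 3, number of blocks = 11.
For resolvability, blocks must partition into parallel classes of size v/k = 3.
Total blocks must therefore be a multiple of 3: 11 = 3·3 + 2 ⇒ not divisible ✗.
Resolvable? NO.

NO


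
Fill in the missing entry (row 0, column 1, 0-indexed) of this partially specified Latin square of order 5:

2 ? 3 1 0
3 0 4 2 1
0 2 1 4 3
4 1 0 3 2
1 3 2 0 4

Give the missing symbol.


Row 0 contains symbols [0, 1, 2, 3] — missing [4].
Column 1 contains symbols [0, 1, 2, 3] — missing [4].
The missing symbol must appear in both missing sets; intersection = [4].
Therefore the hidden value is 4.

Missing value = 4.


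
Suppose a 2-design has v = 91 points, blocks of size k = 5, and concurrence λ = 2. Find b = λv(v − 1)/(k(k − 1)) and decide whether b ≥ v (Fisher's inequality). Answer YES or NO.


r = λ(v − 1)/(k − 1) = 2·90/4 = 45.
b = vr/k = 91·45/5 = 819.
Fisher's inequality: b ≥ v ⇔ 819 ≥ 91? YES.

YES


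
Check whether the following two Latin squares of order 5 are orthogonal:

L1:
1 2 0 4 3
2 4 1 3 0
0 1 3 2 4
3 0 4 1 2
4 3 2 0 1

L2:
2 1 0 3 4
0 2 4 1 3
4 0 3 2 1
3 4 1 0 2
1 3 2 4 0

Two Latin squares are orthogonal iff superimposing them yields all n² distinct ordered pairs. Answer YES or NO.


Form the n² = 25 superimposed pairs (L1[i][j], L2[i][j]), row by row (rows and columns indexed from 0):
row 0: (1,2) (2,1) (0,0) (4,3) (3,4)
row 1: (2,0) (4,2) (1,4) (3,1) (0,3)
row 2: (0,4) (1,0) (3,3) (2,2) (4,1)
row 3: (3,3) (0,4) (4,1) (1,0) (2,2)
row 4: (4,1) (3,3) (2,2) (0,4) (1,0)
Orthogonality requires all 25 pairs distinct.
But the pair (3,3) repeats: cell (2,2) has L1 = 3, L2 = 3, and cell (3,0) has L1 = 3, L2 = 3.
A repeated pair means some other pair never occurs (only 15 distinct pairs out of 25), so the squares are not orthogonal.
Conclusion: NO.

NO


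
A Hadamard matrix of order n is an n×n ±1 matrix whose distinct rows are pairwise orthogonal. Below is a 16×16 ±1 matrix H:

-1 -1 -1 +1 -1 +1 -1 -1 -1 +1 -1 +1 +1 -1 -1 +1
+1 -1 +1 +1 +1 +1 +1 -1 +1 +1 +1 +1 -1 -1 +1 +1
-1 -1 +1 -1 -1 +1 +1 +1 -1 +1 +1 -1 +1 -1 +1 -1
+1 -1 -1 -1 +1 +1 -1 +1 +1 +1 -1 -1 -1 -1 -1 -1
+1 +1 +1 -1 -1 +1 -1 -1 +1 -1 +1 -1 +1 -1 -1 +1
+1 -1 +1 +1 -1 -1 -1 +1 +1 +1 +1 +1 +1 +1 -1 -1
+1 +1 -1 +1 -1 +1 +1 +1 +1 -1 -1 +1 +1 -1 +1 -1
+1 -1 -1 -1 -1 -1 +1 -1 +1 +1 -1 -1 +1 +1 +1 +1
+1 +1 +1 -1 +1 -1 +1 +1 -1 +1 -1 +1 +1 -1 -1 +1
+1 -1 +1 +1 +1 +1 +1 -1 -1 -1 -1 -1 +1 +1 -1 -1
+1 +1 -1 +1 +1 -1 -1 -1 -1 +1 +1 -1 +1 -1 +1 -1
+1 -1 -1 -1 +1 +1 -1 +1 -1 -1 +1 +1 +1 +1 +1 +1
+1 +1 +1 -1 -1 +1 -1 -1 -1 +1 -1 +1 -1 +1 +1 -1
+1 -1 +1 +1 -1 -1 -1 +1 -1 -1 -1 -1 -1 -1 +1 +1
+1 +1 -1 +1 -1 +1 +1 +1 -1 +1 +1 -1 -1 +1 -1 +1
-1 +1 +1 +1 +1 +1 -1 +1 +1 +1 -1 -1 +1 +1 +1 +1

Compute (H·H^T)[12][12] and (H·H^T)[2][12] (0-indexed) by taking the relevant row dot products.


Row 2 of H: [-1, -1, 1, -1, -1, 1, 1, 1, -1, 1, 1, -1, 1, -1, 1, -1].
Row 12 of H: [1, 1, 1, -1, -1, 1, -1, -1, -1, 1, -1, 1, -1, 1, 1, -1].
(H·H^T)[12][12] = Σ_j H[12][j]·H[12][j] = (1)² + (1)² + (1)² + (-1)² + (-1)² + (1)² + (-1)² + (-1)² + (-1)² + (1)² + (-1)² + (1)² + (-1)² + (1)² + (1)² + (-1)² = 1 + 1 + 1 + 1 + 1 + 1 + 1 + 1 + 1 + 1 + 1 + 1 + 1 + 1 + 1 + 1 = 16.
(H·H^T)[2][12] = Σ_j H[2][j]·H[12][j] = (-1)·(1) + (-1)·(1) + (1)·(1) + (-1)·(-1) + (-1)·(-1) + (1)·(1) + (1)·(-1) + (1)·(-1) + (-1)·(-1) + (1)·(1) + (1)·(-1) + (-1)·(1) + (1)·(-1) + (-1)·(1) + (1)·(1) + (-1)·(-1) = -1 + -1 + 1 + 1 + 1 + 1 + -1 + -1 + 1 + 1 + -1 + -1 + -1 + -1 + 1 + 1 = 0.
So rows 2 and 12 are orthogonal; the diagonal entry equals n = 16.

(12,12) entry = 16; (2,12) entry = 0.


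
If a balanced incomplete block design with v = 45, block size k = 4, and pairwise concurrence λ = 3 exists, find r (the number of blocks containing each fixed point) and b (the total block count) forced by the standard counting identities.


Any 2-(v, k, λ) BIBD satisfies two necessary conditions:
  (i)  Each point sits in r blocks, and counting incidences through any fixed point gives r(k − 1) = λ(v − 1), so r = λ(v − 1)/(k − 1).
  (ii) Total incidences bk = vr, so b = vr/k.
Step 1: r = λ(v − 1)/(k − 1) = 3·(45 − 1)/(4 − 1) = 3·44/3 = 132/3 = 44.
Step 2: b = vr/k = 45·44/4 = 1980/4 = 495.
Check integrality: r = 44 ∈ Z ✓, b = 495 ∈ Z ✓.
(These identities are necessary conditions: they determine r and b for any design with these parameters, but do not by themselves prove that one exists.)

r = 44, b = 495.


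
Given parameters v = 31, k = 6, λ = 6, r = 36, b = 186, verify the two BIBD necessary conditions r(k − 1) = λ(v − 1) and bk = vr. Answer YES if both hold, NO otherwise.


Condition (i): r(k − 1) = 36·5 = 180; λ(v − 1) = 6·30 = 180. Match? YES.
Condition (ii): bk = 186·6 = 1116; vr = 31·36 = 1116. Match? YES.
Both conditions hold? YES.

YES


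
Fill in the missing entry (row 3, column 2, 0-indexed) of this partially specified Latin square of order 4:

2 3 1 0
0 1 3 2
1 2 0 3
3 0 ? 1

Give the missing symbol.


Row 3 contains symbols [0, 1, 3] — missing [2].
Column 2 contains symbols [0, 1, 3] — missing [2].
The missing symbol must appear in both missing sets; intersection = [2].
Therefore the hidden value is 2.

Missing value = 2.


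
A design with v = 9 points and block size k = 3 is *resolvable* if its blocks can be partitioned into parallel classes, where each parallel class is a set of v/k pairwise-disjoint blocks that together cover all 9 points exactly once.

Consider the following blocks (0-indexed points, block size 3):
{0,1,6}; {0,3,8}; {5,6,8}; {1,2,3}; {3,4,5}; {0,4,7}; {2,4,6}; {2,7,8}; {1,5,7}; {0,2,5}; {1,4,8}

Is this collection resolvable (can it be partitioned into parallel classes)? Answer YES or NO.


v = 9, block size k = 3, number of blocks = 11.
For resolvability, blocks must partition into parallel classes of size v/k = 3.
Total blocks must therefore be a multiple of 3: 11 = 3·3 + 2 ⇒ not divisible ✗.
Resolvable? NO.

NO


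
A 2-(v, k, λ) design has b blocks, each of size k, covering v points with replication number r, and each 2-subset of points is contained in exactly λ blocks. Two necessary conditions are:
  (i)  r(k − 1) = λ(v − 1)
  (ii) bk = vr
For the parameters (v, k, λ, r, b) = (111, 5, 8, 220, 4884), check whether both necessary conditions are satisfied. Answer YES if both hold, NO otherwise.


Condition (i): r(k − 1) = 220·4 = 880; λ(v − 1) = 8·110 = 880. Match? YES.
Condition (ii): bk = 4884·5 = 24420; vr = 111·220 = 24420. Match? YES.
Both conditions hold? YES.

YES


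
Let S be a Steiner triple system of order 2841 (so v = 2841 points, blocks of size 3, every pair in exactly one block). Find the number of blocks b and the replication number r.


An STS(v) is a 2-(v, 3, 1) BIBD: block size k = 3, λ = 1.
Replication: r(k − 1) = λ(v − 1) ⇒ r·2 = 2841 − 1 = 2840 ⇒ r = 1420.
Block count: b = v(v − 1)/6 = 2841·2840/6 = 8068440/6 = 1344740.

r = 1420, b = 1344740.


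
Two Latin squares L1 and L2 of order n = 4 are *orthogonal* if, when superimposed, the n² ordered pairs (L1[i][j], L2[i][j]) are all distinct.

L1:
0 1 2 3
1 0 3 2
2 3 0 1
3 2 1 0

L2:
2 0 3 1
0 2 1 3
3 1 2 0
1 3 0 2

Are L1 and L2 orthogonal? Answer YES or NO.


Form the n² = 16 superimposed pairs (L1[i][j], L2[i][j]), row by row (rows and columns indexed from 0):
row 0: (0,2) (1,0) (2,3) (3,1)
row 1: (1,0) (0,2) (3,1) (2,3)
row 2: (2,3) (3,1) (0,2) (1,0)
row 3: (3,1) (2,3) (1,0) (0,2)
Orthogonality requires all 16 pairs distinct.
But the pair (1,0) repeats: cell (0,1) has L1 = 1, L2 = 0, and cell (1,0) has L1 = 1, L2 = 0.
A repeated pair means some other pair never occurs (only 4 distinct pairs out of 16), so the squares are not orthogonal.
Conclusion: NO.

NO


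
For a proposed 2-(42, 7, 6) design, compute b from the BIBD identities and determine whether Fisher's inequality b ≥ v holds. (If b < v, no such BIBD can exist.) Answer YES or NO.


r = λ(v − 1)/(k − 1) = 6·41/6 = 41.
b = vr/k = 42·41/7 = 246.
Fisher's inequality: b ≥ v ⇔ 246 ≥ 42? YES.

YES


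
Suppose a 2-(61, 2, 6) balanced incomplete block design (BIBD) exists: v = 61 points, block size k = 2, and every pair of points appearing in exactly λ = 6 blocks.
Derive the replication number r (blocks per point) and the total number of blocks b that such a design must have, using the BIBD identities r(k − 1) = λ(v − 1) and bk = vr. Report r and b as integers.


Any 2-(v, k, λ) BIBD satisfies two necessary conditions:
  (i)  Each point sits in r blocks, and counting incidences through any fixed point gives r(k − 1) = λ(v − 1), so r = λ(v − 1)/(k − 1).
  (ii) Total incidences bk = vr, so b = vr/k.
Step 1: r = λ(v − 1)/(k − 1) = 6·(61 − 1)/(2 − 1) = 6·60/1 = 360/1 = 360.
Step 2: b = vr/k = 61·360/2 = 21960/2 = 10980.
Check integrality: r = 360 ∈ Z ✓, b = 10980 ∈ Z ✓.
(These identities are necessary conditions: they determine r and b for any design with these parameters, but do not by themselves prove that one exists.)

r = 360, b = 10980.


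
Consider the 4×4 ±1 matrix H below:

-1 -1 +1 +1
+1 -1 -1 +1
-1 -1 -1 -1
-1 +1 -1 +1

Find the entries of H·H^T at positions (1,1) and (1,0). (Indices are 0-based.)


Row 0 of H: [-1, -1, 1, 1].
Row 1 of H: [1, -1, -1, 1].
(H·H^T)[1][1] = Σ_j H[1][j]·H[1][j] = (1)² + (-1)² + (-1)² + (1)² = 1 + 1 + 1 + 1 = 4.
(H·H^T)[1][0] = Σ_j H[1][j]·H[0][j] = (1)·(-1) + (-1)·(-1) + (-1)·(1) + (1)·(1) = -1 + 1 + -1 + 1 = 0.
So rows 1 and 0 are orthogonal; the diagonal entry equals n = 4.

(1,1) entry = 4; (1,0) entry = 0.


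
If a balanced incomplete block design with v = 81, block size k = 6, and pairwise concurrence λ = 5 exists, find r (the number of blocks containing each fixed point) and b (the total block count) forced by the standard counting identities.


Any 2-(v, k, λ) BIBD satisfies two necessary conditions:
  (i)  Each point sits in r blocks, and counting incidences through any fixed point gives r(k − 1) = λ(v − 1), so r = λ(v − 1)/(k − 1).
  (ii) Total incidences bk = vr, so b = vr/k.
Step 1: r = λ(v − 1)/(k − 1) = 5·(81 − 1)/(6 − 1) = 5·80/5 = 400/5 = 80.
Step 2: b = vr/k = 81·80/6 = 6480/6 = 1080.
Check integrality: r = 80 ∈ Z ✓, b = 1080 ∈ Z ✓.
(These identities are necessary conditions: they determine r and b for any design with these parameters, but do not by themselves prove that one exists.)

r = 80, b = 1080.


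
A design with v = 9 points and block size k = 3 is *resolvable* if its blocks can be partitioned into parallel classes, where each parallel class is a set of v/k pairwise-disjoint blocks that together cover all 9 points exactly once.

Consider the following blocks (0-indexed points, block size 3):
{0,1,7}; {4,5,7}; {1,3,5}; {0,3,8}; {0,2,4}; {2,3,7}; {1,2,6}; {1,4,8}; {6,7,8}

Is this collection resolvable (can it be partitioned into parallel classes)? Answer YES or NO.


v = 9, block size k = 3, number of blocks = 9.
For resolvability, blocks must partition into parallel classes of size v/k = 3.
Total blocks must therefore be a multiple of 3: 9 = 3·3 + 0 ⇒ divisible ✓.
Consider block {0,1,7}. It intersects every other block in the collection, so no parallel class of size 3 can contain it.
Since every block must belong to some parallel class in a resolution, the collection cannot be partitioned into parallel classes.
Resolvable? NO.

NO


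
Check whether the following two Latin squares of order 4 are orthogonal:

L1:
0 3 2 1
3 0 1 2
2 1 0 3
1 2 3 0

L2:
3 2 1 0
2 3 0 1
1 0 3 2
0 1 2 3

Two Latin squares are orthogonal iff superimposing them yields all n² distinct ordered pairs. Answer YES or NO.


Form the n² = 16 superimposed pairs (L1[i][j], L2[i][j]), row by row (rows and columns indexed from 0):
row 0: (0,3) (3,2) (2,1) (1,0)
row 1: (3,2) (0,3) (1,0) (2,1)
row 2: (2,1) (1,0) (0,3) (3,2)
row 3: (1,0) (2,1) (3,2) (0,3)
Orthogonality requires all 16 pairs distinct.
But the pair (3,2) repeats: cell (0,1) has L1 = 3, L2 = 2, and cell (1,0) has L1 = 3, L2 = 2.
A repeated pair means some other pair never occurs (only 4 distinct pairs out of 16), so the squares are not orthogonal.
Conclusion: NO.

NO


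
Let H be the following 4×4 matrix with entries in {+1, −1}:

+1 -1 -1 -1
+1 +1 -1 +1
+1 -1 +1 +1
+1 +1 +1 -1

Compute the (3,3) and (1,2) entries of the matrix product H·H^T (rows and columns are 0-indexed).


Row 1 of H: [1, 1, -1, 1].
Row 2 of H: [1, -1, 1, 1].
Row 3 of H: [1, 1, 1, -1].
(H·H^T)[3][3] = Σ_j H[3][j]·H[3][j] = (1)² + (1)² + (1)² + (-1)² = 1 + 1 + 1 + 1 = 4.
(H·H^T)[1][2] = Σ_j H[1][j]·H[2][j] = (1)·(1) + (1)·(-1) + (-1)·(1) + (1)·(1) = 1 + -1 + -1 + 1 = 0.
So rows 1 and 2 are orthogonal; the diagonal entry equals n = 4.

(3,3) entry = 4; (1,2) entry = 0.


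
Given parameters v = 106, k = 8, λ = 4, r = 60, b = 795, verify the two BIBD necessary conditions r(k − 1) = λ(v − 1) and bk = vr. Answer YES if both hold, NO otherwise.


Condition (i): r(k − 1) = 60·7 = 420; λ(v − 1) = 4·105 = 420. Match? YES.
Condition (ii): bk = 795·8 = 6360; vr = 106·60 = 6360. Match? YES.
Both conditions hold? YES.

YES


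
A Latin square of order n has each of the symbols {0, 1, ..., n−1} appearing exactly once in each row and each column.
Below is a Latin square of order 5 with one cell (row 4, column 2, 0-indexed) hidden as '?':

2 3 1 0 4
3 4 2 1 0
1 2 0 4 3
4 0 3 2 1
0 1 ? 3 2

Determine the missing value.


Row 4 contains symbols [0, 1, 2, 3] — missing [4].
Column 2 contains symbols [0, 1, 2, 3] — missing [4].
The missing symbol must appear in both missing sets; intersection = [4].
Therefore the hidden value is 4.

Missing value = 4.


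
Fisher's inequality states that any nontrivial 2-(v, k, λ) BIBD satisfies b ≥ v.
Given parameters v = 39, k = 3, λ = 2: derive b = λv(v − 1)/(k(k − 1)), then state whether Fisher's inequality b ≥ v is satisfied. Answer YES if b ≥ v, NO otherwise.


r = λ(v − 1)/(k − 1) = 2·38/2 = 38.
b = vr/k = 39·38/3 = 494.
Fisher's inequality: b ≥ v ⇔ 494 ≥ 39? YES.

YES


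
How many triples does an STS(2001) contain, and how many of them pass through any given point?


An STS(v) is a 2-(v, 3, 1) BIBD: block size k = 3, λ = 1.
Replication: r(k − 1) = λ(v − 1) ⇒ r·2 = 2001 − 1 = 2000 ⇒ r = 1000.
Block count: bk = vr ⇒ b·3 = 2001·1000 = 2001000 ⇒ b = 667000.
(Check via b = v(v − 1)/6 = 2001·2000/6 = 4002000/6 = 667000.)

r = 1000, b = 667000.


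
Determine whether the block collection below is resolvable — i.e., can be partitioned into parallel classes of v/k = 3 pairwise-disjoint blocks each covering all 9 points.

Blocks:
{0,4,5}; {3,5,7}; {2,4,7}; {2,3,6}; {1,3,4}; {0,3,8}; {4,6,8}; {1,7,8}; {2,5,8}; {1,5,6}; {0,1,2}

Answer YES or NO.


v = 9, block size k = 3, number of blocks = 11.
For resolvability, blocks must partition into parallel classes of size v/k = 3.
Total blocks must therefore be a multiple of 3: 11 = 3·3 + 2 ⇒ not divisible ✗.
Resolvable? NO.

NO


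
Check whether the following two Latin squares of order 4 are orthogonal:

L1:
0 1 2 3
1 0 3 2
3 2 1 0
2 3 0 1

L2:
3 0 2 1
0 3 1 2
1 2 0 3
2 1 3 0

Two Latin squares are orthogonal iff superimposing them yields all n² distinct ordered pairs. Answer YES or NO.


Form the n² = 16 superimposed pairs (L1[i][j], L2[i][j]), row by row (rows and columns indexed from 0):
row 0: (0,3) (1,0) (2,2) (3,1)
row 1: (1,0) (0,3) (3,1) (2,2)
row 2: (3,1) (2,2) (1,0) (0,3)
row 3: (2,2) (3,1) (0,3) (1,0)
Orthogonality requires all 16 pairs distinct.
But the pair (1,0) repeats: cell (0,1) has L1 = 1, L2 = 0, and cell (1,0) has L1 = 1, L2 = 0.
A repeated pair means some other pair never occurs (only 4 distinct pairs out of 16), so the squares are not orthogonal.
Conclusion: NO.

NO


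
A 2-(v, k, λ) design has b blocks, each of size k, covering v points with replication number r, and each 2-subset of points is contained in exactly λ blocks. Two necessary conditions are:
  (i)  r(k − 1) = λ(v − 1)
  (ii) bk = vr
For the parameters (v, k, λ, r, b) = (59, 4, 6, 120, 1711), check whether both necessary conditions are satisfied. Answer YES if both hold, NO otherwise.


Condition (i): r(k − 1) = 120·3 = 360; λ(v − 1) = 6·58 = 348. Match? NO.
Condition (ii): bk = 1711·4 = 6844; vr = 59·120 = 7080. Match? NO.
Both conditions hold? NO.

NO


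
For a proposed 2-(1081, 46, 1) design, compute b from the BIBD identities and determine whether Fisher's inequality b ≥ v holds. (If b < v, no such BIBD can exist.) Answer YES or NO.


b = λv(v − 1)/(k(k − 1)) = 1·1081·1080/(46·45) = 1167480/2070 = 564.
Compare with v = 1081: b < v, so Fisher's inequality fails.

NO


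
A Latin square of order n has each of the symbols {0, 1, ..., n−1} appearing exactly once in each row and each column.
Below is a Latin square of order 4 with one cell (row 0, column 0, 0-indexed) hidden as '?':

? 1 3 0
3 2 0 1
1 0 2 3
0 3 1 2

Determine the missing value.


Row 0 contains symbols [0, 1, 3] — missing [2].
Column 0 contains symbols [0, 1, 3] — missing [2].
The missing symbol must appear in both missing sets; intersection = [2].
Therefore the hidden value is 2.

Missing value = 2.


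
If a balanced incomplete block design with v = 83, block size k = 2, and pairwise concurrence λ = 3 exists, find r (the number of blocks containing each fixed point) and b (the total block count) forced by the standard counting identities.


Any 2-(v, k, λ) BIBD satisfies two necessary conditions:
  (i)  Each point sits in r blocks, and counting incidences through any fixed point gives r(k − 1) = λ(v − 1), so r = λ(v − 1)/(k − 1).
  (ii) Total incidences bk = vr, so b = vr/k.
Step 1: r = λ(v − 1)/(k − 1) = 3·(83 − 1)/(2 − 1) = 3·82/1 = 246/1 = 246.
Step 2: b = vr/k = 83·246/2 = 20418/2 = 10209.
Check integrality: r = 246 ∈ Z ✓, b = 10209 ∈ Z ✓.
(These identities are necessary conditions: they determine r and b for any design with these parameters, but do not by themselves prove that one exists.)

r = 246, b = 10209.


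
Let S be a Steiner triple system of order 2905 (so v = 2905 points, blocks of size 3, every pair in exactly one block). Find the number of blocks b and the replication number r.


An STS(v) is a 2-(v, 3, 1) BIBD: block size k = 3, λ = 1.
Replication: r(k − 1) = λ(v − 1) ⇒ r·2 = 2905 − 1 = 2904 ⇒ r = 1452.
Block count: bk = vr ⇒ b·3 = 2905·1452 = 4218060 ⇒ b = 1406020.
(Check via b = v(v − 1)/6 = 2905·2904/6 = 8436120/6 = 1406020.)

r = 1452, b = 1406020.


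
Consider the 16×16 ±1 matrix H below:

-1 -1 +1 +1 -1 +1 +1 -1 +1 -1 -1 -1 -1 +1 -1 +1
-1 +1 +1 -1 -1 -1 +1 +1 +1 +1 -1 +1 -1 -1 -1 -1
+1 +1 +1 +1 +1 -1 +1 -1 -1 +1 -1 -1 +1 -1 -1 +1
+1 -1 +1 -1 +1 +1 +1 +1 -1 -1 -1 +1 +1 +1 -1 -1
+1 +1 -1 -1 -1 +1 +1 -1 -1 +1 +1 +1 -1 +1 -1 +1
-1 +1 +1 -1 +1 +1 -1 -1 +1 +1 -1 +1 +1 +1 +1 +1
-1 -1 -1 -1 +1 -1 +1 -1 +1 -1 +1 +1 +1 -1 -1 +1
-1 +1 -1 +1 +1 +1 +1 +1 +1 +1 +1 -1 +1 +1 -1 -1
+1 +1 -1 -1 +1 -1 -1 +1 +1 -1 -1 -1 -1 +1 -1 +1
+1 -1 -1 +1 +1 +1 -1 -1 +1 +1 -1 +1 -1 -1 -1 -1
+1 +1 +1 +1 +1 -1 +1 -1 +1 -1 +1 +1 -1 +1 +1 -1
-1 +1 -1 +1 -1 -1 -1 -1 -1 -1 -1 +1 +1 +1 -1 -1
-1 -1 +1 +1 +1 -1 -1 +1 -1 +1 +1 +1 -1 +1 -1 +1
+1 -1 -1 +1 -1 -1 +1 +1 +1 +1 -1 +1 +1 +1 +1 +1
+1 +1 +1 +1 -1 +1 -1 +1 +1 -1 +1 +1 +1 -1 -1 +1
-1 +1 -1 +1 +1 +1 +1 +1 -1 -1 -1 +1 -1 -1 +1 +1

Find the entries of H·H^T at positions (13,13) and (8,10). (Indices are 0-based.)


Row 8 of H: [1, 1, -1, -1, 1, -1, -1, 1, 1, -1, -1, -1, -1, 1, -1, 1].
Row 10 of H: [1, 1, 1, 1, 1, -1, 1, -1, 1, -1, 1, 1, -1, 1, 1, -1].
Row 13 of H: [1, -1, -1, 1, -1, -1, 1, 1, 1, 1, -1, 1, 1, 1, 1, 1].
(H·H^T)[13][13] = Σ_j H[13][j]·H[13][j] = (1)² + (-1)² + (-1)² + (1)² + (-1)² + (-1)² + (1)² + (1)² + (1)² + (1)² + (-1)² + (1)² + (1)² + (1)² + (1)² + (1)² = 1 + 1 + 1 + 1 + 1 + 1 + 1 + 1 + 1 + 1 + 1 + 1 + 1 + 1 + 1 + 1 = 16.
(H·H^T)[8][10] = Σ_j H[8][j]·H[10][j] = (1)·(1) + (1)·(1) + (-1)·(1) + (-1)·(1) + (1)·(1) + (-1)·(-1) + (-1)·(1) + (1)·(-1) + (1)·(1) + (-1)·(-1) + (-1)·(1) + (-1)·(1) + (-1)·(-1) + (1)·(1) + (-1)·(1) + (1)·(-1) = 1 + 1 + -1 + -1 + 1 + 1 + -1 + -1 + 1 + 1 + -1 + -1 + 1 + 1 + -1 + -1 = 0.
So rows 8 and 10 are orthogonal; the diagonal entry equals n = 16.

(13,13) entry = 16; (8,10) entry = 0.


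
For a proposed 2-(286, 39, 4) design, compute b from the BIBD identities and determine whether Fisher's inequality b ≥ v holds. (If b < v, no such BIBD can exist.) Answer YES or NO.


b = λv(v − 1)/(k(k − 1)) = 4·286·285/(39·38) = 326040/1482 = 220.
Compare with v = 286: b < v, so Fisher's inequality fails.

NO


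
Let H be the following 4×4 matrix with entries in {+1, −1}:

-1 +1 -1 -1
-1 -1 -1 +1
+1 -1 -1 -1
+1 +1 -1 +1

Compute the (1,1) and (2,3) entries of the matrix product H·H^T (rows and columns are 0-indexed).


Row 1 of H: [-1, -1, -1, 1].
Row 2 of H: [1, -1, -1, -1].
Row 3 of H: [1, 1, -1, 1].
(H·H^T)[1][1] = Σ_j H[1][j]·H[1][j] = (-1)² + (-1)² + (-1)² + (1)² = 1 + 1 + 1 + 1 = 4.
(H·H^T)[2][3] = Σ_j H[2][j]·H[3][j] = (1)·(1) + (-1)·(1) + (-1)·(-1) + (-1)·(1) = 1 + -1 + 1 + -1 = 0.
So rows 2 and 3 are orthogonal; the diagonal entry equals n = 4.

(1,1) entry = 4; (2,3) entry = 0.


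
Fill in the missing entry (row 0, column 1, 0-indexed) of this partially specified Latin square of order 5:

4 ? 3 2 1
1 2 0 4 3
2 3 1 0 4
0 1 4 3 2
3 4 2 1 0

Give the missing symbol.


Row 0 contains symbols [1, 2, 3, 4] — missing [0].
Column 1 contains symbols [1, 2, 3, 4] — missing [0].
The missing symbol must appear in both missing sets; intersection = [0].
Therefore the hidden value is 0.

Missing value = 0.


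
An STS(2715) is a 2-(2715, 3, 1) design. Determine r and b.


An STS(v) is a 2-(v, 3, 1) BIBD: block size k = 3, λ = 1.
Replication: r(k − 1) = λ(v − 1) ⇒ r·2 = 2715 − 1 = 2714 ⇒ r = 1357.
Block count: b = v(v − 1)/6 = 2715·2714/6 = 7368510/6 = 1228085.
(Check via bk = vr: 1228085·3 = 3684255 = 2715·1357 = 3684255 ✓.)

r = 1357, b = 1228085.


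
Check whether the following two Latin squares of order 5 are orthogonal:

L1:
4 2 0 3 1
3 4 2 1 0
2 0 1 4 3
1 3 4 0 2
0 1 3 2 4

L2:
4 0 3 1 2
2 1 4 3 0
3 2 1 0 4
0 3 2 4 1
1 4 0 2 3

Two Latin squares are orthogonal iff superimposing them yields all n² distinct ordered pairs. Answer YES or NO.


Form the n² = 25 superimposed pairs (L1[i][j], L2[i][j]), row by row (rows and columns indexed from 0):
row 0: (4,4) (2,0) (0,3) (3,1) (1,2)
row 1: (3,2) (4,1) (2,4) (1,3) (0,0)
row 2: (2,3) (0,2) (1,1) (4,0) (3,4)
row 3: (1,0) (3,3) (4,2) (0,4) (2,1)
row 4: (0,1) (1,4) (3,0) (2,2) (4,3)
Orthogonality requires all 25 pairs distinct.
Check by first coordinate: for each symbol s of L1, list the L2 entries in the n cells where L1 = s; they must all differ.
  L1 = 0: L2 entries (in reading order) 3, 0, 2, 4, 1 — all 5 distinct ✓
  L1 = 1: L2 entries (in reading order) 2, 3, 1, 0, 4 — all 5 distinct ✓
  L1 = 2: L2 entries (in reading order) 0, 4, 3, 1, 2 — all 5 distinct ✓
  L1 = 3: L2 entries (in reading order) 1, 2, 4, 3, 0 — all 5 distinct ✓
  L1 = 4: L2 entries (in reading order) 4, 1, 0, 2, 3 — all 5 distinct ✓
Every symbol of L1 meets every symbol of L2 exactly once, so all 25 pairs are distinct (25 of 25).
Conclusion: YES.

YES


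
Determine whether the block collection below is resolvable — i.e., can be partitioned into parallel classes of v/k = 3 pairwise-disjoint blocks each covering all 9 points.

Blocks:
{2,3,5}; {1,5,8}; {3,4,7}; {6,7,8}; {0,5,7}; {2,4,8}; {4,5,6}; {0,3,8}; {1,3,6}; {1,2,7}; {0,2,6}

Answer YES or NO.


v = 9, block size k = 3, number of blocks = 11.
For resolvability, blocks must partition into parallel classes of size v/k = 3.
Total blocks must therefore be a multiple of 3: 11 = 3·3 + 2 ⇒ not divisible ✗.
Resolvable? NO.

NO


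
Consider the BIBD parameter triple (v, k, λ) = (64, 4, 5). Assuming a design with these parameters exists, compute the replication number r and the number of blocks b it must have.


Any 2-(v, k, λ) BIBD satisfies two necessary conditions:
  (i)  Each point sits in r blocks, and counting incidences through any fixed point gives r(k − 1) = λ(v − 1), so r = λ(v − 1)/(k − 1).
  (ii) Total incidences bk = vr, so b = vr/k.
Step 1: r = λ(v − 1)/(k − 1) = 5·(64 − 1)/(4 − 1) = 5·63/3 = 315/3 = 105.
Step 2: b = vr/k = 64·105/4 = 6720/4 = 1680.
Check integrality: r = 105 ∈ Z ✓, b = 1680 ∈ Z ✓.
(These identities are necessary conditions: they determine r and b for any design with these parameters, but do not by themselves prove that one exists.)

r = 105, b = 1680.


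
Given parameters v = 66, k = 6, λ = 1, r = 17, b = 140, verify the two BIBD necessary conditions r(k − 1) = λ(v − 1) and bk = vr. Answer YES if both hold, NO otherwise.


Condition (i): r(k − 1) = 17·5 = 85; λ(v − 1) = 1·65 = 65. Match? NO.
Condition (ii): bk = 140·6 = 840; vr = 66·17 = 1122. Match? NO.
Both conditions hold? NO.

NO


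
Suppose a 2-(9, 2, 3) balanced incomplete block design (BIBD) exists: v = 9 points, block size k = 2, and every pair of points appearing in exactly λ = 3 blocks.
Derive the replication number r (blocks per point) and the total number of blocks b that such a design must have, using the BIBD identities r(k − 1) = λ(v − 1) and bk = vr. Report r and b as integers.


Any 2-(v, k, λ) BIBD satisfies two necessary conditions:
  (i)  Each point sits in r blocks, and counting incidences through any fixed point gives r(k − 1) = λ(v − 1), so r = λ(v − 1)/(k − 1).
  (ii) Total incidences bk = vr, so b = vr/k.
Step 1: r = λ(v − 1)/(k − 1) = 3·(9 − 1)/(2 − 1) = 3·8/1 = 24/1 = 24.
Step 2: b = vr/k = 9·24/2 = 216/2 = 108.
Check integrality: r = 24 ∈ Z ✓, b = 108 ∈ Z ✓.
(These identities are necessary conditions: they determine r and b for any design with these parameters, but do not by themselves prove that one exists.)

r = 24, b = 108.


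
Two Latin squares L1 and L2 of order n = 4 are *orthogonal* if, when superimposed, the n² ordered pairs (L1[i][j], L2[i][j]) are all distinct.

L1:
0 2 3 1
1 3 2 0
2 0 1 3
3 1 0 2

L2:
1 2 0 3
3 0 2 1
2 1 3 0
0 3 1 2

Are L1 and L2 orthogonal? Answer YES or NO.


Form the n² = 16 superimposed pairs (L1[i][j], L2[i][j]), row by row (rows and columns indexed from 0):
row 0: (0,1) (2,2) (3,0) (1,3)
row 1: (1,3) (3,0) (2,2) (0,1)
row 2: (2,2) (0,1) (1,3) (3,0)
row 3: (3,0) (1,3) (0,1) (2,2)
Orthogonality requires all 16 pairs distinct.
But the pair (1,3) repeats: cell (0,3) has L1 = 1, L2 = 3, and cell (1,0) has L1 = 1, L2 = 3.
A repeated pair means some other pair never occurs (only 4 distinct pairs out of 16), so the squares are not orthogonal.
Conclusion: NO.

NO


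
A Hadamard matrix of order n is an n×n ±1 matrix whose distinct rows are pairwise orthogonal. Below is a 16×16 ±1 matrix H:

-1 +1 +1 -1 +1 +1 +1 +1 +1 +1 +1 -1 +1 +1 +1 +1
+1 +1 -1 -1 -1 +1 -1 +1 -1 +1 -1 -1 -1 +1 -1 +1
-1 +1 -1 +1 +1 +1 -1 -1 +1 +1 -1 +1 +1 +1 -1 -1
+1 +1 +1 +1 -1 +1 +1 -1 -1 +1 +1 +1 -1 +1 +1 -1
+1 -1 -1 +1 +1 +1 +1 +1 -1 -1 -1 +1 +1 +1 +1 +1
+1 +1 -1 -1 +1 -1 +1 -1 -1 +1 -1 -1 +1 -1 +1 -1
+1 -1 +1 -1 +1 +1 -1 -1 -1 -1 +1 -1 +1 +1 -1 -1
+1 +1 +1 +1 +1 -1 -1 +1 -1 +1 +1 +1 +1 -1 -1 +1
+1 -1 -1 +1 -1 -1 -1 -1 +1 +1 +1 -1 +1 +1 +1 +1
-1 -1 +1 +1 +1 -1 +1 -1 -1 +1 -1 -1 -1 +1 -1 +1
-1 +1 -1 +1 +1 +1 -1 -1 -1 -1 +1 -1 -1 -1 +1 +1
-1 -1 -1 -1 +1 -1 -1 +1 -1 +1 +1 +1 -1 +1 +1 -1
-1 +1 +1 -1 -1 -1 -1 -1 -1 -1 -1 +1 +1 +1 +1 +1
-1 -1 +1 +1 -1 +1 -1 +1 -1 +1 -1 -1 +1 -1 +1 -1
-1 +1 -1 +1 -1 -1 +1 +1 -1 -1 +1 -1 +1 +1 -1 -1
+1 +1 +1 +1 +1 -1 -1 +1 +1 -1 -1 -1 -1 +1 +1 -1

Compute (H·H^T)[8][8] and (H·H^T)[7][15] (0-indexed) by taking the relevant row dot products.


Row 7 of H: [1, 1, 1, 1, 1, -1, -1, 1, -1, 1, 1, 1, 1, -1, -1, 1].
Row 8 of H: [1, -1, -1, 1, -1, -1, -1, -1, 1, 1, 1, -1, 1, 1, 1, 1].
Row 15 of H: [1, 1, 1, 1, 1, -1, -1, 1, 1, -1, -1, -1, -1, 1, 1, -1].
(H·H^T)[8][8] = Σ_j H[8][j]·H[8][j] = (1)² + (-1)² + (-1)² + (1)² + (-1)² + (-1)² + (-1)² + (-1)² + (1)² + (1)² + (1)² + (-1)² + (1)² + (1)² + (1)² + (1)² = 1 + 1 + 1 + 1 + 1 + 1 + 1 + 1 + 1 + 1 + 1 + 1 + 1 + 1 + 1 + 1 = 16.
(H·H^T)[7][15] = Σ_j H[7][j]·H[15][j] = (1)·(1) + (1)·(1) + (1)·(1) + (1)·(1) + (1)·(1) + (-1)·(-1) + (-1)·(-1) + (1)·(1) + (-1)·(1) + (1)·(-1) + (1)·(-1) + (1)·(-1) + (1)·(-1) + (-1)·(1) + (-1)·(1) + (1)·(-1) = 1 + 1 + 1 + 1 + 1 + 1 + 1 + 1 + -1 + -1 + -1 + -1 + -1 + -1 + -1 + -1 = 0.
So rows 7 and 15 are orthogonal; the diagonal entry equals n = 16.

(8,8) entry = 16; (7,15) entry = 0.


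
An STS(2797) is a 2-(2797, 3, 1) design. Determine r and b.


An STS(v) is a 2-(v, 3, 1) BIBD: block size k = 3, λ = 1.
Replication: r(k − 1) = λ(v − 1) ⇒ r·2 = 2797 − 1 = 2796 ⇒ r = 1398.
Block count: b = v(v − 1)/6 = 2797·2796/6 = 7820412/6 = 1303402.
(Check via bk = vr: 1303402·3 = 3910206 = 2797·1398 = 3910206 ✓.)

r = 1398, b = 1303402.


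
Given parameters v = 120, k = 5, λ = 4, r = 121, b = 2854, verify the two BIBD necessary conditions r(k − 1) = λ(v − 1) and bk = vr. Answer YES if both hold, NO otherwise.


Condition (i): r(k − 1) = 121·4 = 484; λ(v − 1) = 4·119 = 476. Match? NO.
Condition (ii): bk = 2854·5 = 14270; vr = 120·121 = 14520. Match? NO.
Both conditions hold? NO.

NO


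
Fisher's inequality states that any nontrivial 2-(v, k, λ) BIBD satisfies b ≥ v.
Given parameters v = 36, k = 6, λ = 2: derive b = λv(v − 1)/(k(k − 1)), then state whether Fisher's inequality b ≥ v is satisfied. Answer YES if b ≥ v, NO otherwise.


b = λv(v − 1)/(k(k − 1)) = 2·36·35/(6·5) = 2520/30 = 84.
Compare with v = 36: b ≥ v, so Fisher's inequality holds.

YES


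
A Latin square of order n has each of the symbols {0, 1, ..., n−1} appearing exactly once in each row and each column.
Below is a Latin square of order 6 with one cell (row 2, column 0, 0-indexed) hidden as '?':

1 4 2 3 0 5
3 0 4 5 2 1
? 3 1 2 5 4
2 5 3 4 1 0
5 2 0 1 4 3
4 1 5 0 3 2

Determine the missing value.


Row 2 contains symbols [1, 2, 3, 4, 5] — missing [0].
Column 0 contains symbols [1, 2, 3, 4, 5] — missing [0].
The missing symbol must appear in both missing sets; intersection = [0].
Therefore the hidden value is 0.

Missing value = 0.


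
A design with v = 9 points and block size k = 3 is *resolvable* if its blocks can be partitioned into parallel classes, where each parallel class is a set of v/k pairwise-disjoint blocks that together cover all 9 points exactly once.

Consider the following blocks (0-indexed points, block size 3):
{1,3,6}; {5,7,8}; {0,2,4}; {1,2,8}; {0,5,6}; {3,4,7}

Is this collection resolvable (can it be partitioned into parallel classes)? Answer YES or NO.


v = 9, block size k = 3, number of blocks = 6.
For resolvability, blocks must partition into parallel classes of size v/k = 3.
Total blocks must therefore be a multiple of 3: 6 = 3·2 + 0 ⇒ divisible ✓.
Greedy packing gives 2 candidate class(es). Each should be a full parallel class (size 3, covers all 9 points).
  Class 1 (3 blocks): {1,3,6}; {5,7,8}; {0,2,4}. Points covered: [0, 1, 2, 3, 4, 5, 6, 7, 8].
  Class 2 (3 blocks): {1,2,8}; {0,5,6}; {3,4,7}. Points covered: [0, 1, 2, 3, 4, 5, 6, 7, 8].
All classes full (size 3)? YES. All classes cover every point? YES.
Resolvable? YES.

YES


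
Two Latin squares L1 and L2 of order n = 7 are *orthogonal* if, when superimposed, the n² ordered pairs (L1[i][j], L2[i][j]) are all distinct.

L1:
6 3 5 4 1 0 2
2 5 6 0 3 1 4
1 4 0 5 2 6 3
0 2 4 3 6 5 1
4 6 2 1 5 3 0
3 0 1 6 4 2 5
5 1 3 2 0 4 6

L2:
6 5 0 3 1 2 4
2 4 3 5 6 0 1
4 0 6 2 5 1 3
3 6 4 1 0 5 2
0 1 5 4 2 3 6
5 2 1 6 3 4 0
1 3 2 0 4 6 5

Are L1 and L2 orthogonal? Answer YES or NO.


Form the n² = 49 superimposed pairs (L1[i][j], L2[i][j]), row by row (rows and columns indexed from 0):
row 0: (6,6) (3,5) (5,0) (4,3) (1,1) (0,2) (2,4)
row 1: (2,2) (5,4) (6,3) (0,5) (3,6) (1,0) (4,1)
row 2: (1,4) (4,0) (0,6) (5,2) (2,5) (6,1) (3,3)
row 3: (0,3) (2,6) (4,4) (3,1) (6,0) (5,5) (1,2)
row 4: (4,0) (6,1) (2,5) (1,4) (5,2) (3,3) (0,6)
row 5: (3,5) (0,2) (1,1) (6,6) (4,3) (2,4) (5,0)
row 6: (5,1) (1,3) (3,2) (2,0) (0,4) (4,6) (6,5)
Orthogonality requires all 49 pairs distinct.
But the pair (4,0) repeats: cell (2,1) has L1 = 4, L2 = 0, and cell (4,0) has L1 = 4, L2 = 0.
A repeated pair means some other pair never occurs (only 35 distinct pairs out of 49), so the squares are not orthogonal.
Conclusion: NO.

NO


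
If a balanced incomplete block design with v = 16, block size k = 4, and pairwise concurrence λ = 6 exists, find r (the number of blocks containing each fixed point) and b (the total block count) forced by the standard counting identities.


Any 2-(v, k, λ) BIBD satisfies two necessary conditions:
  (i)  Each point sits in r blocks, and counting incidences through any fixed point gives r(k − 1) = λ(v − 1), so r = λ(v − 1)/(k − 1).
  (ii) Total incidences bk = vr, so b = vr/k.
Step 1: r = λ(v − 1)/(k − 1) = 6·(16 − 1)/(4 − 1) = 6·15/3 = 90/3 = 30.
Step 2: b = vr/k = 16·30/4 = 480/4 = 120.
Check integrality: r = 30 ∈ Z ✓, b = 120 ∈ Z ✓.
(These identities are necessary conditions: they determine r and b for any design with these parameters, but do not by themselves prove that one exists.)

r = 30, b = 120.


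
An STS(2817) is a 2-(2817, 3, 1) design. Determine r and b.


An STS(v) is a 2-(v, 3, 1) BIBD: block size k = 3, λ = 1.
Replication: r(k − 1) = λ(v − 1) ⇒ r·2 = 2817 − 1 = 2816 ⇒ r = 1408.
Block count: bk = vr ⇒ b·3 = 2817·1408 = 3966336 ⇒ b = 1322112.
(Check via b = v(v − 1)/6 = 2817·2816/6 = 7932672/6 = 1322112.)

r = 1408, b = 1322112.


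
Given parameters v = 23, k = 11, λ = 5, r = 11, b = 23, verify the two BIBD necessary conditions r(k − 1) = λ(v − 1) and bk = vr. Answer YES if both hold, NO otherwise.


Condition (i): r(k − 1) = 11·10 = 110; λ(v − 1) = 5·22 = 110. Match? YES.
Condition (ii): bk = 23·11 = 253; vr = 23·11 = 253. Match? YES.
Both conditions hold? YES.

YES


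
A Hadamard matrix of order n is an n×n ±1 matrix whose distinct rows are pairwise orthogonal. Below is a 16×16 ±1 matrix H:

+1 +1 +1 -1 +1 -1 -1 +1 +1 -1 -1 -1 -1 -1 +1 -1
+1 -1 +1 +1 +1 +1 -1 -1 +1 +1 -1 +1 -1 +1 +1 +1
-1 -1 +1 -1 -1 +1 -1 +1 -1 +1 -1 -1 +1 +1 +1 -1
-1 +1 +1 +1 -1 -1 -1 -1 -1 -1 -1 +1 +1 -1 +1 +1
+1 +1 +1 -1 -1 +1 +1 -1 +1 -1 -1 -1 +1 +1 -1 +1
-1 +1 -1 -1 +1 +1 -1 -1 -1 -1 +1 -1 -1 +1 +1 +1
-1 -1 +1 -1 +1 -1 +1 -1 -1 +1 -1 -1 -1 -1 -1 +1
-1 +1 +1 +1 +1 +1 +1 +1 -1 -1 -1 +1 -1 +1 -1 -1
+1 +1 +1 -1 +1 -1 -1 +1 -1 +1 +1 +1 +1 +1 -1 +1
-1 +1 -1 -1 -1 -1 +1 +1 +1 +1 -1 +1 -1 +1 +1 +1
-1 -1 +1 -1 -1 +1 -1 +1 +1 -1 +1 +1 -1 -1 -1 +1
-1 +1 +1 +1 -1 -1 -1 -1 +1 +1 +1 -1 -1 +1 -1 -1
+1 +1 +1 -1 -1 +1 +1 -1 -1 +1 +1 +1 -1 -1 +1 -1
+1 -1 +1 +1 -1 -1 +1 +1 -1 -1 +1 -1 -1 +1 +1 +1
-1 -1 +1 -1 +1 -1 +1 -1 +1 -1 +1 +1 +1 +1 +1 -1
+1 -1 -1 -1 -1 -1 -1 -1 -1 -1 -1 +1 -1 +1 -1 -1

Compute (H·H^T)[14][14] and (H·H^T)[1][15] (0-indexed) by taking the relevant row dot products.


Row 1 of H: [1, -1, 1, 1, 1, 1, -1, -1, 1, 1, -1, 1, -1, 1, 1, 1].
Row 14 of H: [-1, -1, 1, -1, 1, -1, 1, -1, 1, -1, 1, 1, 1, 1, 1, -1].
Row 15 of H: [1, -1, -1, -1, -1, -1, -1, -1, -1, -1, -1, 1, -1, 1, -1, -1].
(H·H^T)[14][14] = Σ_j H[14][j]·H[14][j] = (-1)² + (-1)² + (1)² + (-1)² + (1)² + (-1)² + (1)² + (-1)² + (1)² + (-1)² + (1)² + (1)² + (1)² + (1)² + (1)² + (-1)² = 1 + 1 + 1 + 1 + 1 + 1 + 1 + 1 + 1 + 1 + 1 + 1 + 1 + 1 + 1 + 1 = 16.
(H·H^T)[1][15] = Σ_j H[1][j]·H[15][j] = (1)·(1) + (-1)·(-1) + (1)·(-1) + (1)·(-1) + (1)·(-1) + (1)·(-1) + (-1)·(-1) + (-1)·(-1) + (1)·(-1) + (1)·(-1) + (-1)·(-1) + (1)·(1) + (-1)·(-1) + (1)·(1) + (1)·(-1) + (1)·(-1) = 1 + 1 + -1 + -1 + -1 + -1 + 1 + 1 + -1 + -1 + 1 + 1 + 1 + 1 + -1 + -1 = 0.
So rows 1 and 15 are orthogonal; the diagonal entry equals n = 16.

(14,14) entry = 16; (1,15) entry = 0.


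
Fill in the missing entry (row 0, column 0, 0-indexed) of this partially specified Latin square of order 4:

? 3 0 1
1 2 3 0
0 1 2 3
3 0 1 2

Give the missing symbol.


Row 0 contains symbols [0, 1, 3] — missing [2].
Column 0 contains symbols [0, 1, 3] — missing [2].
The missing symbol must appear in both missing sets; intersection = [2].
Therefore the hidden value is 2.

Missing value = 2.


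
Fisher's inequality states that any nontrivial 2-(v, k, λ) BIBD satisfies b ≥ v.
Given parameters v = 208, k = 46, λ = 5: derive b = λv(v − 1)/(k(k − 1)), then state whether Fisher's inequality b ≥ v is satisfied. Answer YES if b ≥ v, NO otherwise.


b = λv(v − 1)/(k(k − 1)) = 5·208·207/(46·45) = 215280/2070 = 104.
Compare with v = 208: b < v, so Fisher's inequality fails.

NO


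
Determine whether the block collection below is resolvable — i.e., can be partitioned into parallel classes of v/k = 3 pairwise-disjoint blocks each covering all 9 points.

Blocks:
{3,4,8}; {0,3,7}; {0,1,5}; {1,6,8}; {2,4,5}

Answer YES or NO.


v = 9, block size k = 3, number of blocks = 5.
For resolvability, blocks must partition into parallel classes of size v/k = 3.
Total blocks must therefore be a multiple of 3: 5 = 3·1 + 2 ⇒ not divisible ✗.
Resolvable? NO.

NO


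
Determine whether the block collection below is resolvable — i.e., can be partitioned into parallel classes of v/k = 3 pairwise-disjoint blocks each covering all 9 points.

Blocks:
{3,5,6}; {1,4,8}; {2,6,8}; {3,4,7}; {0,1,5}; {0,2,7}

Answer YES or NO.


v = 9, block size k = 3, number of blocks = 6.
For resolvability, blocks must partition into parallel classes of size v/k = 3.
Total blocks must therefore be a multiple of 3: 6 = 3·2 + 0 ⇒ divisible ✓.
Greedy packing gives 2 candidate class(es). Each should be a full parallel class (size 3, covers all 9 points).
  Class 1 (3 blocks): {3,5,6}; {1,4,8}; {0,2,7}. Points covered: [0, 1, 2, 3, 4, 5, 6, 7, 8].
  Class 2 (3 blocks): {2,6,8}; {3,4,7}; {0,1,5}. Points covered: [0, 1, 2, 3, 4, 5, 6, 7, 8].
All classes full (size 3)? YES. All classes cover every point? YES.
Resolvable? YES.

YES


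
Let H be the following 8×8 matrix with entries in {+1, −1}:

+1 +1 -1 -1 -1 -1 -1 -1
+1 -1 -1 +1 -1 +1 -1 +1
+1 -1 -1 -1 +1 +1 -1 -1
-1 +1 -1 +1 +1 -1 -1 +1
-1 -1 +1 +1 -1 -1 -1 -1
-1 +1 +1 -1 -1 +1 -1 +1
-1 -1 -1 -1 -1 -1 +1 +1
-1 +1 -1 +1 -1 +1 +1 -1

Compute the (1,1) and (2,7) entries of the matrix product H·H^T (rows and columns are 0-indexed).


Row 1 of H: [1, -1, -1, 1, -1, 1, -1, 1].
Row 2 of H: [1, -1, -1, -1, 1, 1, -1, -1].
Row 7 of H: [-1, 1, -1, 1, -1, 1, 1, -1].
(H·H^T)[1][1] = Σ_j H[1][j]·H[1][j] = (1)² + (-1)² + (-1)² + (1)² + (-1)² + (1)² + (-1)² + (1)² = 1 + 1 + 1 + 1 + 1 + 1 + 1 + 1 = 8.
(H·H^T)[2][7] = Σ_j H[2][j]·H[7][j] = (1)·(-1) + (-1)·(1) + (-1)·(-1) + (-1)·(1) + (1)·(-1) + (1)·(1) + (-1)·(1) + (-1)·(-1) = -1 + -1 + 1 + -1 + -1 + 1 + -1 + 1 = -2.
Rows 2 and 7 are not orthogonal (dot product = -2 ≠ 0), so H is not a Hadamard matrix.

(1,1) entry = 8; (2,7) entry = -2.
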